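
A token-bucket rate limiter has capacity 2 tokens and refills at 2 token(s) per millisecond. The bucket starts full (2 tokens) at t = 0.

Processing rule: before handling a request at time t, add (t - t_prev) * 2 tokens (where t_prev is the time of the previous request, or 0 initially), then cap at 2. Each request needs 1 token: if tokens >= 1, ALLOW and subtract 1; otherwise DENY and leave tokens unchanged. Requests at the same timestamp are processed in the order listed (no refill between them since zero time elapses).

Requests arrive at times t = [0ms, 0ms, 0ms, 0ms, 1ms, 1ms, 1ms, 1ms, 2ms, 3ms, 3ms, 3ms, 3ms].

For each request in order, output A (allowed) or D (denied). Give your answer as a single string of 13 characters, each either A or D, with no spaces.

Simulating step by step:
  req#1 t=0ms: ALLOW
  req#2 t=0ms: ALLOW
  req#3 t=0ms: DENY
  req#4 t=0ms: DENY
  req#5 t=1ms: ALLOW
  req#6 t=1ms: ALLOW
  req#7 t=1ms: DENY
  req#8 t=1ms: DENY
  req#9 t=2ms: ALLOW
  req#10 t=3ms: ALLOW
  req#11 t=3ms: ALLOW
  req#12 t=3ms: DENY
  req#13 t=3ms: DENY

Answer: AADDAADDAAADD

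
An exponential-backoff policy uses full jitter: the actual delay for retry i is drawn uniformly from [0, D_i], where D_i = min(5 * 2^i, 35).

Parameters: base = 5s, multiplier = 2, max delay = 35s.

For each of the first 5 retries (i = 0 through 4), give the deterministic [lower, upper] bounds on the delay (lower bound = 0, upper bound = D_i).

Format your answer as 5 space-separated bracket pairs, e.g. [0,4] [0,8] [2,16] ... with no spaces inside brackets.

Computing bounds per retry:
  i=0: D_i=min(5*2^0,35)=5, bounds=[0,5]
  i=1: D_i=min(5*2^1,35)=10, bounds=[0,10]
  i=2: D_i=min(5*2^2,35)=20, bounds=[0,20]
  i=3: D_i=min(5*2^3,35)=35, bounds=[0,35]
  i=4: D_i=min(5*2^4,35)=35, bounds=[0,35]

Answer: [0,5] [0,10] [0,20] [0,35] [0,35]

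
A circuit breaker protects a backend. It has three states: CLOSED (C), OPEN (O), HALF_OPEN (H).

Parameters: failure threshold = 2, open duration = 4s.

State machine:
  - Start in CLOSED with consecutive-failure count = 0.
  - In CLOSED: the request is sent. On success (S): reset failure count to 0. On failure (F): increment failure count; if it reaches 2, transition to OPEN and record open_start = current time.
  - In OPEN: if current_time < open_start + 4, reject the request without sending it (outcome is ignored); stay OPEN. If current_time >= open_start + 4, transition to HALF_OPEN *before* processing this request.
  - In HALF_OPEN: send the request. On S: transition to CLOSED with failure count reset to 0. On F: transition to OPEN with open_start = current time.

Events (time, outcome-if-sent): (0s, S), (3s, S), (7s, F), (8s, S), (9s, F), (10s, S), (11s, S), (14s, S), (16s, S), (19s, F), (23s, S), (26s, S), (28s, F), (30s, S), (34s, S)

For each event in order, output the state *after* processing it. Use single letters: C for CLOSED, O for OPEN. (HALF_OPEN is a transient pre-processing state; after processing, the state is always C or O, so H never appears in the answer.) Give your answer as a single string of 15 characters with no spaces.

State after each event:
  event#1 t=0s outcome=S: state=CLOSED
  event#2 t=3s outcome=S: state=CLOSED
  event#3 t=7s outcome=F: state=CLOSED
  event#4 t=8s outcome=S: state=CLOSED
  event#5 t=9s outcome=F: state=CLOSED
  event#6 t=10s outcome=S: state=CLOSED
  event#7 t=11s outcome=S: state=CLOSED
  event#8 t=14s outcome=S: state=CLOSED
  event#9 t=16s outcome=S: state=CLOSED
  event#10 t=19s outcome=F: state=CLOSED
  event#11 t=23s outcome=S: state=CLOSED
  event#12 t=26s outcome=S: state=CLOSED
  event#13 t=28s outcome=F: state=CLOSED
  event#14 t=30s outcome=S: state=CLOSED
  event#15 t=34s outcome=S: state=CLOSED

Answer: CCCCCCCCCCCCCCC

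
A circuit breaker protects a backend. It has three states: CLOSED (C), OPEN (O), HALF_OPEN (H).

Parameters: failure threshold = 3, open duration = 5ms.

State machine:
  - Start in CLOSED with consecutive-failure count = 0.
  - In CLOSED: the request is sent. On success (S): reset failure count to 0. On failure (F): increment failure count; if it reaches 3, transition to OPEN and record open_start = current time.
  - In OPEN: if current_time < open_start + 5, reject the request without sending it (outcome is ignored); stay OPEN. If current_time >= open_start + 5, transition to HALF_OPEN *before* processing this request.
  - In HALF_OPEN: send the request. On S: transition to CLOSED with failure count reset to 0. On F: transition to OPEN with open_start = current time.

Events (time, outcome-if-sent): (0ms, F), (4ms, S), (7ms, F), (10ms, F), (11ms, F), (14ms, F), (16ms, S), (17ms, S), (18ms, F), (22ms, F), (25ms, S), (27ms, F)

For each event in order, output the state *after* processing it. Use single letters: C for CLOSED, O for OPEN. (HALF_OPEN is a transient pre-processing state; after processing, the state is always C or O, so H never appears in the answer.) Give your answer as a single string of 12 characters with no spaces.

Answer: CCCCOOCCCCCC

Derivation:
State after each event:
  event#1 t=0ms outcome=F: state=CLOSED
  event#2 t=4ms outcome=S: state=CLOSED
  event#3 t=7ms outcome=F: state=CLOSED
  event#4 t=10ms outcome=F: state=CLOSED
  event#5 t=11ms outcome=F: state=OPEN
  event#6 t=14ms outcome=F: state=OPEN
  event#7 t=16ms outcome=S: state=CLOSED
  event#8 t=17ms outcome=S: state=CLOSED
  event#9 t=18ms outcome=F: state=CLOSED
  event#10 t=22ms outcome=F: state=CLOSED
  event#11 t=25ms outcome=S: state=CLOSED
  event#12 t=27ms outcome=F: state=CLOSED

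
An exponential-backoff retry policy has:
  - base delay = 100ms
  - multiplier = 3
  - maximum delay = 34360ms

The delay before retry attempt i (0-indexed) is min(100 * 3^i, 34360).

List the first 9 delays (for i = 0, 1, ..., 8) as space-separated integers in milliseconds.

Computing each delay:
  i=0: min(100*3^0, 34360) = 100
  i=1: min(100*3^1, 34360) = 300
  i=2: min(100*3^2, 34360) = 900
  i=3: min(100*3^3, 34360) = 2700
  i=4: min(100*3^4, 34360) = 8100
  i=5: min(100*3^5, 34360) = 24300
  i=6: min(100*3^6, 34360) = 34360
  i=7: min(100*3^7, 34360) = 34360
  i=8: min(100*3^8, 34360) = 34360

Answer: 100 300 900 2700 8100 24300 34360 34360 34360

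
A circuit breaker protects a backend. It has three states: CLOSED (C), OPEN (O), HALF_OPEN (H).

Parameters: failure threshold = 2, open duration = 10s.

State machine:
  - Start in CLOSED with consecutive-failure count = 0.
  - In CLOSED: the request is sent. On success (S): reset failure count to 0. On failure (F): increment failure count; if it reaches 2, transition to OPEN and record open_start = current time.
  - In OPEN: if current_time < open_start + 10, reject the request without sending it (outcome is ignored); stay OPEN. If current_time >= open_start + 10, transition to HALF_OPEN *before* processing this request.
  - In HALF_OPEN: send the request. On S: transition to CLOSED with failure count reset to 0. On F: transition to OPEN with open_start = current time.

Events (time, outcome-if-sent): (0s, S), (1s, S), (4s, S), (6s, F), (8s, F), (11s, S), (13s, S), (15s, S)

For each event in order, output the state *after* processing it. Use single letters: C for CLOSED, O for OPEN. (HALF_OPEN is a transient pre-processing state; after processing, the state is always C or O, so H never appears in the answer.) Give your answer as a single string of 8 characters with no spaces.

State after each event:
  event#1 t=0s outcome=S: state=CLOSED
  event#2 t=1s outcome=S: state=CLOSED
  event#3 t=4s outcome=S: state=CLOSED
  event#4 t=6s outcome=F: state=CLOSED
  event#5 t=8s outcome=F: state=OPEN
  event#6 t=11s outcome=S: state=OPEN
  event#7 t=13s outcome=S: state=OPEN
  event#8 t=15s outcome=S: state=OPEN

Answer: CCCCOOOO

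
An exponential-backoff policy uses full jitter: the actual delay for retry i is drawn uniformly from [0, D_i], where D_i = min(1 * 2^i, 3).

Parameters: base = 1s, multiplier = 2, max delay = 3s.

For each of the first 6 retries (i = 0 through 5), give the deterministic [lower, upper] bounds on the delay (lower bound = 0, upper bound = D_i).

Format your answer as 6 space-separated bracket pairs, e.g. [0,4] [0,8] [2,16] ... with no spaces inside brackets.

Computing bounds per retry:
  i=0: D_i=min(1*2^0,3)=1, bounds=[0,1]
  i=1: D_i=min(1*2^1,3)=2, bounds=[0,2]
  i=2: D_i=min(1*2^2,3)=3, bounds=[0,3]
  i=3: D_i=min(1*2^3,3)=3, bounds=[0,3]
  i=4: D_i=min(1*2^4,3)=3, bounds=[0,3]
  i=5: D_i=min(1*2^5,3)=3, bounds=[0,3]

Answer: [0,1] [0,2] [0,3] [0,3] [0,3] [0,3]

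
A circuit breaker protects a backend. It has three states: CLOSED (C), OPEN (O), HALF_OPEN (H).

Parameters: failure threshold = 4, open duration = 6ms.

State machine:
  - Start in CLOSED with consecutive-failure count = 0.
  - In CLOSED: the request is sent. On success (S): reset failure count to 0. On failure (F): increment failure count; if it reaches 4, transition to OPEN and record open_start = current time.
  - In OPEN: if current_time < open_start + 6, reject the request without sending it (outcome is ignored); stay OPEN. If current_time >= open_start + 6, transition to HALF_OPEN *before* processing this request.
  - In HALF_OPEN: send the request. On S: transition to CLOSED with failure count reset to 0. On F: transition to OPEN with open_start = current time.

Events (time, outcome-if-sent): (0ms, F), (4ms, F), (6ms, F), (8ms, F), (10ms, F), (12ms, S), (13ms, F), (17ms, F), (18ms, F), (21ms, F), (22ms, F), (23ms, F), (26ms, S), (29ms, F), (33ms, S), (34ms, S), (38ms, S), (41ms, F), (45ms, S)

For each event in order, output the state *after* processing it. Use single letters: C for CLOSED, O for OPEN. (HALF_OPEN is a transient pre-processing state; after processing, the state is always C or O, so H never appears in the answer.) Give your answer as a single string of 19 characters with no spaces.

Answer: CCCOOOOOOOOOOOOOCCC

Derivation:
State after each event:
  event#1 t=0ms outcome=F: state=CLOSED
  event#2 t=4ms outcome=F: state=CLOSED
  event#3 t=6ms outcome=F: state=CLOSED
  event#4 t=8ms outcome=F: state=OPEN
  event#5 t=10ms outcome=F: state=OPEN
  event#6 t=12ms outcome=S: state=OPEN
  event#7 t=13ms outcome=F: state=OPEN
  event#8 t=17ms outcome=F: state=OPEN
  event#9 t=18ms outcome=F: state=OPEN
  event#10 t=21ms outcome=F: state=OPEN
  event#11 t=22ms outcome=F: state=OPEN
  event#12 t=23ms outcome=F: state=OPEN
  event#13 t=26ms outcome=S: state=OPEN
  event#14 t=29ms outcome=F: state=OPEN
  event#15 t=33ms outcome=S: state=OPEN
  event#16 t=34ms outcome=S: state=OPEN
  event#17 t=38ms outcome=S: state=CLOSED
  event#18 t=41ms outcome=F: state=CLOSED
  event#19 t=45ms outcome=S: state=CLOSED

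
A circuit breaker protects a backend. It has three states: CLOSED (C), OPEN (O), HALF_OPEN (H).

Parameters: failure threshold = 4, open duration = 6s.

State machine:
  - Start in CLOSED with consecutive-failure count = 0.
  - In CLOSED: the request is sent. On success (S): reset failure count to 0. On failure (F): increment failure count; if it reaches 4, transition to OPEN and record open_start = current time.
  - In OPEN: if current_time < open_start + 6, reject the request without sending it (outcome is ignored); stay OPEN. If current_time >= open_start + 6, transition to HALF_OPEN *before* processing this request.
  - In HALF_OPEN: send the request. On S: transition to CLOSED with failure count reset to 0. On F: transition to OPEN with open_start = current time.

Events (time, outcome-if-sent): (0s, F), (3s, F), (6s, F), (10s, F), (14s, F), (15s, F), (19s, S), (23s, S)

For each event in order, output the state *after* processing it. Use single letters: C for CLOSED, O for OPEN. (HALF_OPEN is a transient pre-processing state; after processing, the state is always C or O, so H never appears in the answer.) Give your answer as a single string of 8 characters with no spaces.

State after each event:
  event#1 t=0s outcome=F: state=CLOSED
  event#2 t=3s outcome=F: state=CLOSED
  event#3 t=6s outcome=F: state=CLOSED
  event#4 t=10s outcome=F: state=OPEN
  event#5 t=14s outcome=F: state=OPEN
  event#6 t=15s outcome=F: state=OPEN
  event#7 t=19s outcome=S: state=CLOSED
  event#8 t=23s outcome=S: state=CLOSED

Answer: CCCOOOCC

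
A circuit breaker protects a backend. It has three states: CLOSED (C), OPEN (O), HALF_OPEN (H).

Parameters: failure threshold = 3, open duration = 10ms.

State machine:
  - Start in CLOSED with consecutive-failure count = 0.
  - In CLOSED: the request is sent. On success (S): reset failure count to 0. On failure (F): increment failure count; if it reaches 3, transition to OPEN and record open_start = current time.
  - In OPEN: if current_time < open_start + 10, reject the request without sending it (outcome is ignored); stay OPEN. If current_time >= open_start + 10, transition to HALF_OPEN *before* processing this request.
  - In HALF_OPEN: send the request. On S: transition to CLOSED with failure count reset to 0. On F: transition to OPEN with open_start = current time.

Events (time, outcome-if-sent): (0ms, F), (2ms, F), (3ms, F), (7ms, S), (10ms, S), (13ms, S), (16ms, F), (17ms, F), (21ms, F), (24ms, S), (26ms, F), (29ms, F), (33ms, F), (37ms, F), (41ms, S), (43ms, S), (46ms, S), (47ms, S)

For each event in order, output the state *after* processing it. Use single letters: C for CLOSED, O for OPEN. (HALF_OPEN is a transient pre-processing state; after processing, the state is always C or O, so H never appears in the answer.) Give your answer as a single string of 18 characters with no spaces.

State after each event:
  event#1 t=0ms outcome=F: state=CLOSED
  event#2 t=2ms outcome=F: state=CLOSED
  event#3 t=3ms outcome=F: state=OPEN
  event#4 t=7ms outcome=S: state=OPEN
  event#5 t=10ms outcome=S: state=OPEN
  event#6 t=13ms outcome=S: state=CLOSED
  event#7 t=16ms outcome=F: state=CLOSED
  event#8 t=17ms outcome=F: state=CLOSED
  event#9 t=21ms outcome=F: state=OPEN
  event#10 t=24ms outcome=S: state=OPEN
  event#11 t=26ms outcome=F: state=OPEN
  event#12 t=29ms outcome=F: state=OPEN
  event#13 t=33ms outcome=F: state=OPEN
  event#14 t=37ms outcome=F: state=OPEN
  event#15 t=41ms outcome=S: state=OPEN
  event#16 t=43ms outcome=S: state=CLOSED
  event#17 t=46ms outcome=S: state=CLOSED
  event#18 t=47ms outcome=S: state=CLOSED

Answer: CCOOOCCCOOOOOOOCCC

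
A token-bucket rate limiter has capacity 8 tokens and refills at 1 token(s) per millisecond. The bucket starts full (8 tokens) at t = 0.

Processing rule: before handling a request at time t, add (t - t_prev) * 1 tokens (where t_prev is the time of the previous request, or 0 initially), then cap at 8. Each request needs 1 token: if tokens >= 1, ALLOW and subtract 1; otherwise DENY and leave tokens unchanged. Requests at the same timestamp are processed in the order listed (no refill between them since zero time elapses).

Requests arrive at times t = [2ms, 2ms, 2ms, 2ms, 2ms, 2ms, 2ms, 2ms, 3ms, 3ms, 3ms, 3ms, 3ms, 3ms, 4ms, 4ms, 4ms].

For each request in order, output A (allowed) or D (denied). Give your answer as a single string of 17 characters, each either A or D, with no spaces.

Simulating step by step:
  req#1 t=2ms: ALLOW
  req#2 t=2ms: ALLOW
  req#3 t=2ms: ALLOW
  req#4 t=2ms: ALLOW
  req#5 t=2ms: ALLOW
  req#6 t=2ms: ALLOW
  req#7 t=2ms: ALLOW
  req#8 t=2ms: ALLOW
  req#9 t=3ms: ALLOW
  req#10 t=3ms: DENY
  req#11 t=3ms: DENY
  req#12 t=3ms: DENY
  req#13 t=3ms: DENY
  req#14 t=3ms: DENY
  req#15 t=4ms: ALLOW
  req#16 t=4ms: DENY
  req#17 t=4ms: DENY

Answer: AAAAAAAAADDDDDADD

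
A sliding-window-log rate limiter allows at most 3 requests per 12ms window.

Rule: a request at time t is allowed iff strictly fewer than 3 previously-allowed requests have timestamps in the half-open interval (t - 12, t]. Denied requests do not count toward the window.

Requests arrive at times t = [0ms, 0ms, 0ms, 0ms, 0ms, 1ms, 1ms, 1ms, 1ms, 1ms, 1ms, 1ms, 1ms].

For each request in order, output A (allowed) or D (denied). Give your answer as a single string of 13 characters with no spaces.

Tracking allowed requests in the window:
  req#1 t=0ms: ALLOW
  req#2 t=0ms: ALLOW
  req#3 t=0ms: ALLOW
  req#4 t=0ms: DENY
  req#5 t=0ms: DENY
  req#6 t=1ms: DENY
  req#7 t=1ms: DENY
  req#8 t=1ms: DENY
  req#9 t=1ms: DENY
  req#10 t=1ms: DENY
  req#11 t=1ms: DENY
  req#12 t=1ms: DENY
  req#13 t=1ms: DENY

Answer: AAADDDDDDDDDD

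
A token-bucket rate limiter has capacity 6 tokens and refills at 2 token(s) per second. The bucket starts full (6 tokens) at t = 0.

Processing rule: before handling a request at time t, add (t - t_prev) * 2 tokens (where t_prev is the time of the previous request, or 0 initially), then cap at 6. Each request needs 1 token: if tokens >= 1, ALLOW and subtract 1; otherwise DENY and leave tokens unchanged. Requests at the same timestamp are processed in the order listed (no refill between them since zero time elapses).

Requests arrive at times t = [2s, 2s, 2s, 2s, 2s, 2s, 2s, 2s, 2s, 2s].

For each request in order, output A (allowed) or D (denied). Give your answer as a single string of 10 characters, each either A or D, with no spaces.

Answer: AAAAAADDDD

Derivation:
Simulating step by step:
  req#1 t=2s: ALLOW
  req#2 t=2s: ALLOW
  req#3 t=2s: ALLOW
  req#4 t=2s: ALLOW
  req#5 t=2s: ALLOW
  req#6 t=2s: ALLOW
  req#7 t=2s: DENY
  req#8 t=2s: DENY
  req#9 t=2s: DENY
  req#10 t=2s: DENY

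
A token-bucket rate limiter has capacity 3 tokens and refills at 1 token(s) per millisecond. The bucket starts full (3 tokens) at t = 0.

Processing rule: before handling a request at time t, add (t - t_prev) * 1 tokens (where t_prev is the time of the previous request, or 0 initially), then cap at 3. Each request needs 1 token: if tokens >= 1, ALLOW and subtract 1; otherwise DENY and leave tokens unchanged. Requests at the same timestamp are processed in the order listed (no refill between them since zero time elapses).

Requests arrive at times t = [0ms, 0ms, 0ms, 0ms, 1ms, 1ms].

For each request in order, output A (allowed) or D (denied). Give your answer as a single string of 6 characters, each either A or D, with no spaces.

Simulating step by step:
  req#1 t=0ms: ALLOW
  req#2 t=0ms: ALLOW
  req#3 t=0ms: ALLOW
  req#4 t=0ms: DENY
  req#5 t=1ms: ALLOW
  req#6 t=1ms: DENY

Answer: AAADAD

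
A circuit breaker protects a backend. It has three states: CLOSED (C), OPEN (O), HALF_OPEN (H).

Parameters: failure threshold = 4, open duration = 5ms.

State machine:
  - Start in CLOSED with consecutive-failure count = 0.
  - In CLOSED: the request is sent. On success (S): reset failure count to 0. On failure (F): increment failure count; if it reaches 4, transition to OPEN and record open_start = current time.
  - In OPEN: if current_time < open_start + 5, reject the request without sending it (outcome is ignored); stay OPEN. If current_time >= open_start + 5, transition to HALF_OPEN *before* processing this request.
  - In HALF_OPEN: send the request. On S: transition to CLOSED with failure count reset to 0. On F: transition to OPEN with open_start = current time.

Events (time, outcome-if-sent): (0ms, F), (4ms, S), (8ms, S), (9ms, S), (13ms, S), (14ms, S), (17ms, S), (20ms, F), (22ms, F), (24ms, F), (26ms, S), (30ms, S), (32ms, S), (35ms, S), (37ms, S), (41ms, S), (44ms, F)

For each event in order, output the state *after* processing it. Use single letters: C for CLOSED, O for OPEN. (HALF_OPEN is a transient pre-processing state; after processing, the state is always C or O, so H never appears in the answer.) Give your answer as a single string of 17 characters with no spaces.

State after each event:
  event#1 t=0ms outcome=F: state=CLOSED
  event#2 t=4ms outcome=S: state=CLOSED
  event#3 t=8ms outcome=S: state=CLOSED
  event#4 t=9ms outcome=S: state=CLOSED
  event#5 t=13ms outcome=S: state=CLOSED
  event#6 t=14ms outcome=S: state=CLOSED
  event#7 t=17ms outcome=S: state=CLOSED
  event#8 t=20ms outcome=F: state=CLOSED
  event#9 t=22ms outcome=F: state=CLOSED
  event#10 t=24ms outcome=F: state=CLOSED
  event#11 t=26ms outcome=S: state=CLOSED
  event#12 t=30ms outcome=S: state=CLOSED
  event#13 t=32ms outcome=S: state=CLOSED
  event#14 t=35ms outcome=S: state=CLOSED
  event#15 t=37ms outcome=S: state=CLOSED
  event#16 t=41ms outcome=S: state=CLOSED
  event#17 t=44ms outcome=F: state=CLOSED

Answer: CCCCCCCCCCCCCCCCC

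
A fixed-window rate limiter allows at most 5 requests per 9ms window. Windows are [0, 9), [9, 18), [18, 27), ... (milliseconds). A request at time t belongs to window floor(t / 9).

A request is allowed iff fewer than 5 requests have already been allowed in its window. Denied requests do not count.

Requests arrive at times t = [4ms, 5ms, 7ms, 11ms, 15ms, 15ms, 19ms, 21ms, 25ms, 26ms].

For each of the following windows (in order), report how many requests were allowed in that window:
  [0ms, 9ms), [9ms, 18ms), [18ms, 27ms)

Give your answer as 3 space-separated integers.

Processing requests:
  req#1 t=4ms (window 0): ALLOW
  req#2 t=5ms (window 0): ALLOW
  req#3 t=7ms (window 0): ALLOW
  req#4 t=11ms (window 1): ALLOW
  req#5 t=15ms (window 1): ALLOW
  req#6 t=15ms (window 1): ALLOW
  req#7 t=19ms (window 2): ALLOW
  req#8 t=21ms (window 2): ALLOW
  req#9 t=25ms (window 2): ALLOW
  req#10 t=26ms (window 2): ALLOW

Allowed counts by window: 3 3 4

Answer: 3 3 4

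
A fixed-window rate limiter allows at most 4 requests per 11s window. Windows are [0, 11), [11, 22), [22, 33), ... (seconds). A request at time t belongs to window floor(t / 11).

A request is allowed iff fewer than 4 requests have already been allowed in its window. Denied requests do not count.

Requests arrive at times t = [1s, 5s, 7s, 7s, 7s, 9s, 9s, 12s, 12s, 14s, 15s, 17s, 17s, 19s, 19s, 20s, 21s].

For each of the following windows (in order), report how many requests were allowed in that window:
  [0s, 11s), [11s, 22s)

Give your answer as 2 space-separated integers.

Answer: 4 4

Derivation:
Processing requests:
  req#1 t=1s (window 0): ALLOW
  req#2 t=5s (window 0): ALLOW
  req#3 t=7s (window 0): ALLOW
  req#4 t=7s (window 0): ALLOW
  req#5 t=7s (window 0): DENY
  req#6 t=9s (window 0): DENY
  req#7 t=9s (window 0): DENY
  req#8 t=12s (window 1): ALLOW
  req#9 t=12s (window 1): ALLOW
  req#10 t=14s (window 1): ALLOW
  req#11 t=15s (window 1): ALLOW
  req#12 t=17s (window 1): DENY
  req#13 t=17s (window 1): DENY
  req#14 t=19s (window 1): DENY
  req#15 t=19s (window 1): DENY
  req#16 t=20s (window 1): DENY
  req#17 t=21s (window 1): DENY

Allowed counts by window: 4 4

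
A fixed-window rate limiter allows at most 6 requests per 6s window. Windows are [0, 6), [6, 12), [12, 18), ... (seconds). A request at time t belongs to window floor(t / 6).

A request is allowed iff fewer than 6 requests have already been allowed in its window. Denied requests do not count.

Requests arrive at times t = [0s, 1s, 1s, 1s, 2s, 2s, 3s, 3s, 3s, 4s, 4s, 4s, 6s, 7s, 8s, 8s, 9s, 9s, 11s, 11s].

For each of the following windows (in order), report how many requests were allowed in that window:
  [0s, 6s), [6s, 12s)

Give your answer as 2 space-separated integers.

Processing requests:
  req#1 t=0s (window 0): ALLOW
  req#2 t=1s (window 0): ALLOW
  req#3 t=1s (window 0): ALLOW
  req#4 t=1s (window 0): ALLOW
  req#5 t=2s (window 0): ALLOW
  req#6 t=2s (window 0): ALLOW
  req#7 t=3s (window 0): DENY
  req#8 t=3s (window 0): DENY
  req#9 t=3s (window 0): DENY
  req#10 t=4s (window 0): DENY
  req#11 t=4s (window 0): DENY
  req#12 t=4s (window 0): DENY
  req#13 t=6s (window 1): ALLOW
  req#14 t=7s (window 1): ALLOW
  req#15 t=8s (window 1): ALLOW
  req#16 t=8s (window 1): ALLOW
  req#17 t=9s (window 1): ALLOW
  req#18 t=9s (window 1): ALLOW
  req#19 t=11s (window 1): DENY
  req#20 t=11s (window 1): DENY

Allowed counts by window: 6 6

Answer: 6 6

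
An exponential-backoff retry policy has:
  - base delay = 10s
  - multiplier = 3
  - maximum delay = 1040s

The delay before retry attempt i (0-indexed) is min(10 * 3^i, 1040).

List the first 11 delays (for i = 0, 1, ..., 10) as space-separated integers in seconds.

Computing each delay:
  i=0: min(10*3^0, 1040) = 10
  i=1: min(10*3^1, 1040) = 30
  i=2: min(10*3^2, 1040) = 90
  i=3: min(10*3^3, 1040) = 270
  i=4: min(10*3^4, 1040) = 810
  i=5: min(10*3^5, 1040) = 1040
  i=6: min(10*3^6, 1040) = 1040
  i=7: min(10*3^7, 1040) = 1040
  i=8: min(10*3^8, 1040) = 1040
  i=9: min(10*3^9, 1040) = 1040
  i=10: min(10*3^10, 1040) = 1040

Answer: 10 30 90 270 810 1040 1040 1040 1040 1040 1040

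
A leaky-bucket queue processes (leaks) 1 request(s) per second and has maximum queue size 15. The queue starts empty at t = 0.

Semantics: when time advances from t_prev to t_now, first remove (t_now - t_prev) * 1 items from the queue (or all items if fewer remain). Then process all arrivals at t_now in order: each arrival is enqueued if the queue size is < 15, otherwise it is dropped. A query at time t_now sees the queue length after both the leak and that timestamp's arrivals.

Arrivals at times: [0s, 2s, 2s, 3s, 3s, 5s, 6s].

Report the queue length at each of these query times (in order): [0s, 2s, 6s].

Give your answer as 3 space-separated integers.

Queue lengths at query times:
  query t=0s: backlog = 1
  query t=2s: backlog = 2
  query t=6s: backlog = 2

Answer: 1 2 2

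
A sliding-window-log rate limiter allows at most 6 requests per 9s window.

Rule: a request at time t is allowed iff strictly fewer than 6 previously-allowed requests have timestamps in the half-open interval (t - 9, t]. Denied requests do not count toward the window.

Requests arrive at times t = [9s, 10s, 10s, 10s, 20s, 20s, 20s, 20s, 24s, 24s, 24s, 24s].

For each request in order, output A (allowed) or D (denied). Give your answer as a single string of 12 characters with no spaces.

Tracking allowed requests in the window:
  req#1 t=9s: ALLOW
  req#2 t=10s: ALLOW
  req#3 t=10s: ALLOW
  req#4 t=10s: ALLOW
  req#5 t=20s: ALLOW
  req#6 t=20s: ALLOW
  req#7 t=20s: ALLOW
  req#8 t=20s: ALLOW
  req#9 t=24s: ALLOW
  req#10 t=24s: ALLOW
  req#11 t=24s: DENY
  req#12 t=24s: DENY

Answer: AAAAAAAAAADD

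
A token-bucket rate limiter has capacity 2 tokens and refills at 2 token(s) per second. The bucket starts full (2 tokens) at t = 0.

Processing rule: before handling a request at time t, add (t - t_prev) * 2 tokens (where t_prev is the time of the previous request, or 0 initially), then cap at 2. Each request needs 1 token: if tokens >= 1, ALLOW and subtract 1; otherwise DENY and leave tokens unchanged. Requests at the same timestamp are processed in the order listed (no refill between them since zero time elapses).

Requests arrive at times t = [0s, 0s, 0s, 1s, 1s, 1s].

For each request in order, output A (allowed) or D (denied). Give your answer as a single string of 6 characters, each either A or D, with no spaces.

Simulating step by step:
  req#1 t=0s: ALLOW
  req#2 t=0s: ALLOW
  req#3 t=0s: DENY
  req#4 t=1s: ALLOW
  req#5 t=1s: ALLOW
  req#6 t=1s: DENY

Answer: AADAAD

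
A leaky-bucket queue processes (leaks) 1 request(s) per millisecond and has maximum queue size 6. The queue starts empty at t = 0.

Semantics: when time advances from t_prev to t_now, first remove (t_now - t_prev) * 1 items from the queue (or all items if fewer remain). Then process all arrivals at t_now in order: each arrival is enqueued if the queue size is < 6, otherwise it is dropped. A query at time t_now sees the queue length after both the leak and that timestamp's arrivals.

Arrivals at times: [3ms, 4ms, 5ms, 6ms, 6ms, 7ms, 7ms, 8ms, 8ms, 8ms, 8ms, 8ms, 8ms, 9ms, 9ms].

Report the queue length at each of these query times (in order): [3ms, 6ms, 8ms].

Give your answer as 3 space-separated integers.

Answer: 1 2 6

Derivation:
Queue lengths at query times:
  query t=3ms: backlog = 1
  query t=6ms: backlog = 2
  query t=8ms: backlog = 6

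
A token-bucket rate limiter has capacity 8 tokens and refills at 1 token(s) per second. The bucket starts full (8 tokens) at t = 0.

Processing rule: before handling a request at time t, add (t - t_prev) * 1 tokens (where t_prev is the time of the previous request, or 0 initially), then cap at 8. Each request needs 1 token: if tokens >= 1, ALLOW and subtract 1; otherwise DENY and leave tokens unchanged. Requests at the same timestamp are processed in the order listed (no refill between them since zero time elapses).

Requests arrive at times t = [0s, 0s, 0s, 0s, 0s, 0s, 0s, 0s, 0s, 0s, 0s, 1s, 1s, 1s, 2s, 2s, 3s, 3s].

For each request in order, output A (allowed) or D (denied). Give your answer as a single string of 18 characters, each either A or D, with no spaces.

Simulating step by step:
  req#1 t=0s: ALLOW
  req#2 t=0s: ALLOW
  req#3 t=0s: ALLOW
  req#4 t=0s: ALLOW
  req#5 t=0s: ALLOW
  req#6 t=0s: ALLOW
  req#7 t=0s: ALLOW
  req#8 t=0s: ALLOW
  req#9 t=0s: DENY
  req#10 t=0s: DENY
  req#11 t=0s: DENY
  req#12 t=1s: ALLOW
  req#13 t=1s: DENY
  req#14 t=1s: DENY
  req#15 t=2s: ALLOW
  req#16 t=2s: DENY
  req#17 t=3s: ALLOW
  req#18 t=3s: DENY

Answer: AAAAAAAADDDADDADAD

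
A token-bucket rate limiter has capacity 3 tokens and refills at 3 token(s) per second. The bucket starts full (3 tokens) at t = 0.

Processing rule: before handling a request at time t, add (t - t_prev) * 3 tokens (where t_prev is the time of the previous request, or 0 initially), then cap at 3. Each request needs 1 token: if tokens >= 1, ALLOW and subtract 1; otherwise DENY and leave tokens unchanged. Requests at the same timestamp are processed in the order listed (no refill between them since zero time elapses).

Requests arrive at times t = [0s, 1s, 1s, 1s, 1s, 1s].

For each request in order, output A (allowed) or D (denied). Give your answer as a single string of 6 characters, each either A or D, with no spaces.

Simulating step by step:
  req#1 t=0s: ALLOW
  req#2 t=1s: ALLOW
  req#3 t=1s: ALLOW
  req#4 t=1s: ALLOW
  req#5 t=1s: DENY
  req#6 t=1s: DENY

Answer: AAAADD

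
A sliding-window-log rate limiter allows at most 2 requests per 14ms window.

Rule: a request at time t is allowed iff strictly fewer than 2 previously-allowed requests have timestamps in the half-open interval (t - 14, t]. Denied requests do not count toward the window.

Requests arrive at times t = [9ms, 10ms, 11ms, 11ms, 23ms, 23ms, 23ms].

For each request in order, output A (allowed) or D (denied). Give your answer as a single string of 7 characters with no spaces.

Tracking allowed requests in the window:
  req#1 t=9ms: ALLOW
  req#2 t=10ms: ALLOW
  req#3 t=11ms: DENY
  req#4 t=11ms: DENY
  req#5 t=23ms: ALLOW
  req#6 t=23ms: DENY
  req#7 t=23ms: DENY

Answer: AADDADD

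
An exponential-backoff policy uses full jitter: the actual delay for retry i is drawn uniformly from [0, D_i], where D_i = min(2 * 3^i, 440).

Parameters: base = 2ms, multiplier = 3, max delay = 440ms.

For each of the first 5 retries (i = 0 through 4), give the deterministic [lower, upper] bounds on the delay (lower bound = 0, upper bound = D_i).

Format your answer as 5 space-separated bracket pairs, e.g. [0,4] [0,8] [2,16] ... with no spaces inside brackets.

Answer: [0,2] [0,6] [0,18] [0,54] [0,162]

Derivation:
Computing bounds per retry:
  i=0: D_i=min(2*3^0,440)=2, bounds=[0,2]
  i=1: D_i=min(2*3^1,440)=6, bounds=[0,6]
  i=2: D_i=min(2*3^2,440)=18, bounds=[0,18]
  i=3: D_i=min(2*3^3,440)=54, bounds=[0,54]
  i=4: D_i=min(2*3^4,440)=162, bounds=[0,162]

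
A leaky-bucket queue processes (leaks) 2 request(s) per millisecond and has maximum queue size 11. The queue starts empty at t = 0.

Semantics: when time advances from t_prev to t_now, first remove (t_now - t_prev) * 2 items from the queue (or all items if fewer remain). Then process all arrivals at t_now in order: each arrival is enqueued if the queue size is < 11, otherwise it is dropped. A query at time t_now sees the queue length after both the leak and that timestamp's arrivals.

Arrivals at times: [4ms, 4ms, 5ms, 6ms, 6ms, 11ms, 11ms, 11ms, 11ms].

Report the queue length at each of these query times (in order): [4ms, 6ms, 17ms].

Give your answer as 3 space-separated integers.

Queue lengths at query times:
  query t=4ms: backlog = 2
  query t=6ms: backlog = 2
  query t=17ms: backlog = 0

Answer: 2 2 0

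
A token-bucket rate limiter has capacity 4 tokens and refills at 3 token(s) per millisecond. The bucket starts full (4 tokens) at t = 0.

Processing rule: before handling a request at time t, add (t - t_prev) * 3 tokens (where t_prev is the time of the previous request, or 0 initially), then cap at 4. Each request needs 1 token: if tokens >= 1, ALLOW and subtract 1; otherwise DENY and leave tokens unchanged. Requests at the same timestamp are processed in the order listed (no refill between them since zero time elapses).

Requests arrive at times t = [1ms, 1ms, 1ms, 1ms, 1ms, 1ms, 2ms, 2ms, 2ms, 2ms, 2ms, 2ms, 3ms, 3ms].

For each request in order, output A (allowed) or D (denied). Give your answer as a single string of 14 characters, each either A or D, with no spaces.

Answer: AAAADDAAADDDAA

Derivation:
Simulating step by step:
  req#1 t=1ms: ALLOW
  req#2 t=1ms: ALLOW
  req#3 t=1ms: ALLOW
  req#4 t=1ms: ALLOW
  req#5 t=1ms: DENY
  req#6 t=1ms: DENY
  req#7 t=2ms: ALLOW
  req#8 t=2ms: ALLOW
  req#9 t=2ms: ALLOW
  req#10 t=2ms: DENY
  req#11 t=2ms: DENY
  req#12 t=2ms: DENY
  req#13 t=3ms: ALLOW
  req#14 t=3ms: ALLOW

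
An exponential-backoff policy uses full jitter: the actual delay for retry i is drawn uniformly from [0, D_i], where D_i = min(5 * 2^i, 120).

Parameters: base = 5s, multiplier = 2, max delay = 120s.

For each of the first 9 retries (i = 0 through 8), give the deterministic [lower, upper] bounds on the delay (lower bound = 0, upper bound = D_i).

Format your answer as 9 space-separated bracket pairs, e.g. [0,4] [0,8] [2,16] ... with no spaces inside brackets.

Answer: [0,5] [0,10] [0,20] [0,40] [0,80] [0,120] [0,120] [0,120] [0,120]

Derivation:
Computing bounds per retry:
  i=0: D_i=min(5*2^0,120)=5, bounds=[0,5]
  i=1: D_i=min(5*2^1,120)=10, bounds=[0,10]
  i=2: D_i=min(5*2^2,120)=20, bounds=[0,20]
  i=3: D_i=min(5*2^3,120)=40, bounds=[0,40]
  i=4: D_i=min(5*2^4,120)=80, bounds=[0,80]
  i=5: D_i=min(5*2^5,120)=120, bounds=[0,120]
  i=6: D_i=min(5*2^6,120)=120, bounds=[0,120]
  i=7: D_i=min(5*2^7,120)=120, bounds=[0,120]
  i=8: D_i=min(5*2^8,120)=120, bounds=[0,120]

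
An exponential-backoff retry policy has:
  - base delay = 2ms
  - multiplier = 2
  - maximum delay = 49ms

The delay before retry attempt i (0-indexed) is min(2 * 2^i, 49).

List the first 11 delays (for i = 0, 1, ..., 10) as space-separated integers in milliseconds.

Answer: 2 4 8 16 32 49 49 49 49 49 49

Derivation:
Computing each delay:
  i=0: min(2*2^0, 49) = 2
  i=1: min(2*2^1, 49) = 4
  i=2: min(2*2^2, 49) = 8
  i=3: min(2*2^3, 49) = 16
  i=4: min(2*2^4, 49) = 32
  i=5: min(2*2^5, 49) = 49
  i=6: min(2*2^6, 49) = 49
  i=7: min(2*2^7, 49) = 49
  i=8: min(2*2^8, 49) = 49
  i=9: min(2*2^9, 49) = 49
  i=10: min(2*2^10, 49) = 49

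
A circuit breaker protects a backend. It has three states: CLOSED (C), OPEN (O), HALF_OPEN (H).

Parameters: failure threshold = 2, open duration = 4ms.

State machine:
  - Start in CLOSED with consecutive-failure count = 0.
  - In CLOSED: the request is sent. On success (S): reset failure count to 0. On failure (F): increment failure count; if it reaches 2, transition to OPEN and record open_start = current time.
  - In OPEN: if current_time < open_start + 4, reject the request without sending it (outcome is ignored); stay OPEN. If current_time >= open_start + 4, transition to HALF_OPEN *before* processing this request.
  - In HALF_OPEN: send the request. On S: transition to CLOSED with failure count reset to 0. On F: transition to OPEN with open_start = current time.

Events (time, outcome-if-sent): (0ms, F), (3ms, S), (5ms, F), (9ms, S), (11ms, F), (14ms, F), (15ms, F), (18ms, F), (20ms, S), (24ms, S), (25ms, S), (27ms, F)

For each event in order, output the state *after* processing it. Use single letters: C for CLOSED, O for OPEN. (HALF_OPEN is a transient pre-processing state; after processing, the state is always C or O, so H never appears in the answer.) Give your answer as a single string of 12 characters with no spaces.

State after each event:
  event#1 t=0ms outcome=F: state=CLOSED
  event#2 t=3ms outcome=S: state=CLOSED
  event#3 t=5ms outcome=F: state=CLOSED
  event#4 t=9ms outcome=S: state=CLOSED
  event#5 t=11ms outcome=F: state=CLOSED
  event#6 t=14ms outcome=F: state=OPEN
  event#7 t=15ms outcome=F: state=OPEN
  event#8 t=18ms outcome=F: state=OPEN
  event#9 t=20ms outcome=S: state=OPEN
  event#10 t=24ms outcome=S: state=CLOSED
  event#11 t=25ms outcome=S: state=CLOSED
  event#12 t=27ms outcome=F: state=CLOSED

Answer: CCCCCOOOOCCC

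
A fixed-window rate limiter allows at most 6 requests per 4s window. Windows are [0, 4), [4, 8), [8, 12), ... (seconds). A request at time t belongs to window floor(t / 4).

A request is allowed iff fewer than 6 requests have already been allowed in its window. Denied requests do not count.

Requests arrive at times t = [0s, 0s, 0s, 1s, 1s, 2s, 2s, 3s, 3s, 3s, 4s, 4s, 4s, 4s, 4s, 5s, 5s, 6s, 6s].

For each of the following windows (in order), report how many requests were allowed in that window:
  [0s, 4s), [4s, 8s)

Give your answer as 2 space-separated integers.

Processing requests:
  req#1 t=0s (window 0): ALLOW
  req#2 t=0s (window 0): ALLOW
  req#3 t=0s (window 0): ALLOW
  req#4 t=1s (window 0): ALLOW
  req#5 t=1s (window 0): ALLOW
  req#6 t=2s (window 0): ALLOW
  req#7 t=2s (window 0): DENY
  req#8 t=3s (window 0): DENY
  req#9 t=3s (window 0): DENY
  req#10 t=3s (window 0): DENY
  req#11 t=4s (window 1): ALLOW
  req#12 t=4s (window 1): ALLOW
  req#13 t=4s (window 1): ALLOW
  req#14 t=4s (window 1): ALLOW
  req#15 t=4s (window 1): ALLOW
  req#16 t=5s (window 1): ALLOW
  req#17 t=5s (window 1): DENY
  req#18 t=6s (window 1): DENY
  req#19 t=6s (window 1): DENY

Allowed counts by window: 6 6

Answer: 6 6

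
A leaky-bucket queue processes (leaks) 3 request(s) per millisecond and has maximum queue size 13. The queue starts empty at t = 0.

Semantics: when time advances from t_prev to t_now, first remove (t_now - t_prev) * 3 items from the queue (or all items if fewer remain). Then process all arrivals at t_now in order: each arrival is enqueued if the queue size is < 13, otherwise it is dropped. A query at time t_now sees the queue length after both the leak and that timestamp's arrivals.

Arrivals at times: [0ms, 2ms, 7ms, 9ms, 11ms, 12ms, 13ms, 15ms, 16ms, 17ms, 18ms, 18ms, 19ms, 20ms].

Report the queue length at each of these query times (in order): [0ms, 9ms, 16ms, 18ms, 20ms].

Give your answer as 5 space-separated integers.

Queue lengths at query times:
  query t=0ms: backlog = 1
  query t=9ms: backlog = 1
  query t=16ms: backlog = 1
  query t=18ms: backlog = 2
  query t=20ms: backlog = 1

Answer: 1 1 1 2 1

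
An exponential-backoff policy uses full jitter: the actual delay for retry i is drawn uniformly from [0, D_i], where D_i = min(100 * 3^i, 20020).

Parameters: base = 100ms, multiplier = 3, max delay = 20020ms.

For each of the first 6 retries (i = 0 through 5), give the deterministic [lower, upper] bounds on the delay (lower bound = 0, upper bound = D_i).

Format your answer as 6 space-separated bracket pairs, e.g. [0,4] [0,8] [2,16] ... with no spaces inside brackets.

Computing bounds per retry:
  i=0: D_i=min(100*3^0,20020)=100, bounds=[0,100]
  i=1: D_i=min(100*3^1,20020)=300, bounds=[0,300]
  i=2: D_i=min(100*3^2,20020)=900, bounds=[0,900]
  i=3: D_i=min(100*3^3,20020)=2700, bounds=[0,2700]
  i=4: D_i=min(100*3^4,20020)=8100, bounds=[0,8100]
  i=5: D_i=min(100*3^5,20020)=20020, bounds=[0,20020]

Answer: [0,100] [0,300] [0,900] [0,2700] [0,8100] [0,20020]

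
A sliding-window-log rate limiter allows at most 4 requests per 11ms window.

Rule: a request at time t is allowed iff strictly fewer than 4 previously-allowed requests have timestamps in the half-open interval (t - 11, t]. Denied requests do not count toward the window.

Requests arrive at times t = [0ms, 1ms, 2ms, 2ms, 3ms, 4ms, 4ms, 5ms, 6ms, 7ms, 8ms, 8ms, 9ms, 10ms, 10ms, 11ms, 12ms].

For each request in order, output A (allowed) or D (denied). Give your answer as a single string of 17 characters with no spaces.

Answer: AAAADDDDDDDDDDDAA

Derivation:
Tracking allowed requests in the window:
  req#1 t=0ms: ALLOW
  req#2 t=1ms: ALLOW
  req#3 t=2ms: ALLOW
  req#4 t=2ms: ALLOW
  req#5 t=3ms: DENY
  req#6 t=4ms: DENY
  req#7 t=4ms: DENY
  req#8 t=5ms: DENY
  req#9 t=6ms: DENY
  req#10 t=7ms: DENY
  req#11 t=8ms: DENY
  req#12 t=8ms: DENY
  req#13 t=9ms: DENY
  req#14 t=10ms: DENY
  req#15 t=10ms: DENY
  req#16 t=11ms: ALLOW
  req#17 t=12ms: ALLOW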